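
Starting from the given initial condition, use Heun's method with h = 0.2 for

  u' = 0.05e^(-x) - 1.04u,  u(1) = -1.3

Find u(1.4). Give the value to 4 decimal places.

Heun: k1 = f(x_n, u_n); k2 = f(x_n + h, u_n + h·k1); u_{n+1} = u_n + (h/2)·(k1 + k2).
x=1.000000, u=-1.300000:
  k1 = f(1.000000, -1.300000) = 1.370394
  k2 = f(1.200000, -1.025921) = 1.082018
  u ← -1.300000 + (0.2/2)·(1.370394 + 1.082018) = -1.054759
x=1.200000, u=-1.054759:
  k1 = f(1.200000, -1.054759) = 1.112009
  k2 = f(1.400000, -0.832357) = 0.877981
  u ← -1.054759 + (0.2/2)·(1.112009 + 0.877981) = -0.855760
u(1.4) ≈ -0.8558

-0.8558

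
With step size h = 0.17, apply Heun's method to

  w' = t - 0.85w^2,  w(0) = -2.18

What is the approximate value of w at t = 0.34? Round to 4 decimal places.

-5.1951

Heun: k1 = f(t_n, w_n); k2 = f(t_n + h, w_n + h·k1); w_{n+1} = w_n + (h/2)·(k1 + k2).
t=0.000000, w=-2.180000:
  k1 = f(0.000000, -2.180000) = -4.039540
  k2 = f(0.170000, -2.866722) = -6.815380
  w ← -2.180000 + (0.17/2)·(-4.039540 + (-6.815380)) = -3.102668
t=0.170000, w=-3.102668:
  k1 = f(0.170000, -3.102668) = -8.012567
  k2 = f(0.340000, -4.464805) = -16.604308
  w ← -3.102668 + (0.17/2)·(-8.012567 + (-16.604308)) = -5.195103
w(0.34) ≈ -5.1951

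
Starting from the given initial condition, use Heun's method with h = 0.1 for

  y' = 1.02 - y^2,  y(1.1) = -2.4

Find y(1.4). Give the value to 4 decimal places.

-6.3715

Heun: k1 = f(x_n, y_n); k2 = f(x_n + h, y_n + h·k1); y_{n+1} = y_n + (h/2)·(k1 + k2).
x=1.100000, y=-2.400000:
  k1 = f(1.100000, -2.400000) = -4.740000
  k2 = f(1.200000, -2.874000) = -7.239876
  y ← -2.400000 + (0.1/2)·(-4.740000 + (-7.239876)) = -2.998994
x=1.200000, y=-2.998994:
  k1 = f(1.200000, -2.998994) = -7.973964
  k2 = f(1.300000, -3.796390) = -13.392578
  y ← -2.998994 + (0.1/2)·(-7.973964 + (-13.392578)) = -4.067321
x=1.300000, y=-4.067321:
  k1 = f(1.300000, -4.067321) = -15.523099
  k2 = f(1.400000, -5.619631) = -30.560251
  y ← -4.067321 + (0.1/2)·(-15.523099 + (-30.560251)) = -6.371488
y(1.4) ≈ -6.3715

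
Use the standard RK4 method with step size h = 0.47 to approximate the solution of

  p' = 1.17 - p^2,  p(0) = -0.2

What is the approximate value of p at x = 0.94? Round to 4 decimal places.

0.7348

RK4: k1 = f(x_n, p_n); k2 = f(x_n + h/2, p_n + (h/2)·k1); k3 = f(x_n + h/2, p_n + (h/2)·k2); k4 = f(x_n + h, p_n + h·k3); p_{n+1} = p_n + (h/6)·(k1 + 2k2 + 2k3 + k4).
x=0.000000, p=-0.200000:
  k1 = f(0.000000, -0.200000) = 1.130000
  k2 = f(0.235000, 0.065550) = 1.165703
  k3 = f(0.235000, 0.073940) = 1.164533
  k4 = f(0.470000, 0.347330) = 1.049362
  p ← -0.200000 + (0.47/6)·(k1 + 2k2 + 2k3 + k4) = 0.335787
x=0.470000, p=0.335787:
  k1 = f(0.470000, 0.335787) = 1.057247
  k2 = f(0.705000, 0.584240) = 0.828664
  k3 = f(0.705000, 0.530523) = 0.888545
  k4 = f(0.940000, 0.753403) = 0.602383
  p ← 0.335787 + (0.47/6)·(k1 + 2k2 + 2k3 + k4) = 0.734821
p(0.94) ≈ 0.7348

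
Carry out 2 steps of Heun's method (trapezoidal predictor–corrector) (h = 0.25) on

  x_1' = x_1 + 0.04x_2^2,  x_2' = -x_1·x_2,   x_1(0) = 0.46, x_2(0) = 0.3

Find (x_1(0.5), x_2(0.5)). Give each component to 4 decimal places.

0.7570, 0.2234

Heun on (x_1,x_2): k1 = f(t_n, state_n); k2 = f(t_n + h, state_n + h·k1); state_{n+1} = state_n + (h/2)·(k1 + k2).
0.000000: (0.460000, 0.300000)
  k1 = (0.463600, -0.138000)
  predictor → (0.575900, 0.265500)
  k2 = (0.578720, -0.152901)
  → (0.590290, 0.263637)
0.250000: (0.590290, 0.263637)
  k1 = (0.593070, -0.155622)
  predictor → (0.738557, 0.224732)
  k2 = (0.740578, -0.165977)
  → (0.756996, 0.223437)
(x_1(0.5), x_2(0.5)) ≈ (0.7570, 0.2234)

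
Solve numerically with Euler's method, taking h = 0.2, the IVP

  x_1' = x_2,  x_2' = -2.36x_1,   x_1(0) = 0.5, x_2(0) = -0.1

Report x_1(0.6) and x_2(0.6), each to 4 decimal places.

0.3003, -0.7574

Euler on (x_1,x_2): x_1_{n+1} = x_1_n + h·x_1', x_2_{n+1} = x_2_n + h·x_2'.
0.000000: (0.500000, -0.100000); f=(-0.100000, -1.180000) → (0.480000, -0.336000)
0.200000: (0.480000, -0.336000); f=(-0.336000, -1.132800) → (0.412800, -0.562560)
0.400000: (0.412800, -0.562560); f=(-0.562560, -0.974208) → (0.300288, -0.757402)
(x_1(0.6), x_2(0.6)) ≈ (0.3003, -0.7574)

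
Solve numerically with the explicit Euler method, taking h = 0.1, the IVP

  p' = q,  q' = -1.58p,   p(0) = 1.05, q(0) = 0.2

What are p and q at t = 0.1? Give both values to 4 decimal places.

Euler on (p,q): p_{n+1} = p_n + h·p', q_{n+1} = q_n + h·q'.
0.000000: (1.050000, 0.200000); f=(0.200000, -1.659000) → (1.070000, 0.034100)
(p(0.1), q(0.1)) ≈ (1.0700, 0.0341)

1.0700, 0.0341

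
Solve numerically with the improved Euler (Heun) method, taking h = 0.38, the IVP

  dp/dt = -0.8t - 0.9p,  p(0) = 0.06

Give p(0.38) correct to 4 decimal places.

Heun: k1 = f(t_n, p_n); k2 = f(t_n + h, p_n + h·k1); p_{n+1} = p_n + (h/2)·(k1 + k2).
t=0.000000, p=0.060000:
  k1 = f(0.000000, 0.060000) = -0.054000
  k2 = f(0.380000, 0.039480) = -0.339532
  p ← 0.060000 + (0.38/2)·(-0.054000 + (-0.339532)) = -0.014771
p(0.38) ≈ -0.0148

-0.0148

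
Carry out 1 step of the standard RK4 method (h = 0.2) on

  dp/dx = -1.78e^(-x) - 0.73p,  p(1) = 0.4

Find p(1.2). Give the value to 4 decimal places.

0.2355

RK4: k1 = f(x_n, p_n); k2 = f(x_n + h/2, p_n + (h/2)·k1); k3 = f(x_n + h/2, p_n + (h/2)·k2); k4 = f(x_n + h, p_n + h·k3); p_{n+1} = p_n + (h/6)·(k1 + 2k2 + 2k3 + k4).
x=1.000000, p=0.400000:
  k1 = f(1.000000, 0.400000) = -0.946825
  k2 = f(1.100000, 0.305317) = -0.815392
  k3 = f(1.100000, 0.318461) = -0.824987
  k4 = f(1.200000, 0.235003) = -0.707678
  p ← 0.400000 + (0.2/6)·(k1 + 2k2 + 2k3 + k4) = 0.235491
p(1.2) ≈ 0.2355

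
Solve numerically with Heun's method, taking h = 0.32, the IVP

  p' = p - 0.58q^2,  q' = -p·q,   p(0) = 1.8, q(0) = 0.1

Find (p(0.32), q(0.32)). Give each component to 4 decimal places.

Heun on (p,q): k1 = f(s_n, state_n); k2 = f(s_n + h, state_n + h·k1); state_{n+1} = state_n + (h/2)·(k1 + k2).
0.000000: (1.800000, 0.100000)
  k1 = (1.794200, -0.180000)
  predictor → (2.374144, 0.042400)
  k2 = (2.373101, -0.100664)
  → (2.466768, 0.055094)
(p(0.32), q(0.32)) ≈ (2.4668, 0.0551)

2.4668, 0.0551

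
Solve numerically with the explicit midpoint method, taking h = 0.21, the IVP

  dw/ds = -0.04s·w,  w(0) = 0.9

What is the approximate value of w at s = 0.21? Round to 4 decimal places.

0.8992

Midpoint: k1 = f(s_n, w_n); k2 = f(s_n + h/2, w_n + (h/2)·k1); w_{n+1} = w_n + h·k2.
s=0.000000, w=0.900000:
  k1 = f(0.000000, 0.900000) = 0.000000
  k2 = f(0.105000, 0.900000) = -0.003780
  w ← 0.900000 + 0.21·(-0.003780) = 0.899206
w(0.21) ≈ 0.8992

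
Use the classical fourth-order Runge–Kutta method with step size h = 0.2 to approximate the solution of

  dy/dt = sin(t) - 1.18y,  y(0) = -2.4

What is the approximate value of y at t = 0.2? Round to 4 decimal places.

-1.8770

RK4: k1 = f(t_n, y_n); k2 = f(t_n + h/2, y_n + (h/2)·k1); k3 = f(t_n + h/2, y_n + (h/2)·k2); k4 = f(t_n + h, y_n + h·k3); y_{n+1} = y_n + (h/6)·(k1 + 2k2 + 2k3 + k4).
t=0.000000, y=-2.400000:
  k1 = f(0.000000, -2.400000) = 2.832000
  k2 = f(0.100000, -2.116800) = 2.597657
  k3 = f(0.100000, -2.140234) = 2.625310
  k4 = f(0.200000, -1.874938) = 2.411096
  y ← -2.400000 + (0.2/6)·(k1 + 2k2 + 2k3 + k4) = -1.877032
y(0.2) ≈ -1.8770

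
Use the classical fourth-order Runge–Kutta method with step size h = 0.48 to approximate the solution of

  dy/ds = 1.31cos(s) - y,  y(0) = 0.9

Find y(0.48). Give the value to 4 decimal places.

1.0349

RK4: k1 = f(s_n, y_n); k2 = f(s_n + h/2, y_n + (h/2)·k1); k3 = f(s_n + h/2, y_n + (h/2)·k2); k4 = f(s_n + h, y_n + h·k3); y_{n+1} = y_n + (h/6)·(k1 + 2k2 + 2k3 + k4).
s=0.000000, y=0.900000:
  k1 = f(0.000000, 0.900000) = 0.410000
  k2 = f(0.240000, 0.998400) = 0.274053
  k3 = f(0.240000, 0.965773) = 0.306680
  k4 = f(0.480000, 1.047206) = 0.114757
  y ← 0.900000 + (0.48/6)·(k1 + 2k2 + 2k3 + k4) = 1.034898
y(0.48) ≈ 1.0349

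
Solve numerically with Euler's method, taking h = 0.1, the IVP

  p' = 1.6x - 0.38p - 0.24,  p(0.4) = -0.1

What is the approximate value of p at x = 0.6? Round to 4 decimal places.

Euler: p_{n+1} = p_n + h·f(x_n, p_n).
x=0.400000, p=-0.100000: f=0.438000 → p ← -0.100000 + 0.1·0.438000 = -0.056200
x=0.500000, p=-0.056200: f=0.581356 → p ← -0.056200 + 0.1·0.581356 = 0.001936
p(0.6) ≈ 0.0019

0.0019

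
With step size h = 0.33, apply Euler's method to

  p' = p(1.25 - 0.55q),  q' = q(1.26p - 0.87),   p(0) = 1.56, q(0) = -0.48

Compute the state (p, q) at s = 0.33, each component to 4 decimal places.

Euler on (p,q): p_{n+1} = p_n + h·p', q_{n+1} = q_n + h·q'.
0.000000: (1.560000, -0.480000); f=(2.361840, -0.525888) → (2.339407, -0.653543)
(p(0.33), q(0.33)) ≈ (2.3394, -0.6535)

2.3394, -0.6535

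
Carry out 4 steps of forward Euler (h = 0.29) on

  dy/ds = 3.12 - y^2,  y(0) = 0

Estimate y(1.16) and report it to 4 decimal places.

1.7665

Euler: y_{n+1} = y_n + h·f(s_n, y_n).
s=0.000000, y=0.000000: f=3.120000 → y ← 0.000000 + 0.29·3.120000 = 0.904800
s=0.290000, y=0.904800: f=2.301337 → y ← 0.904800 + 0.29·2.301337 = 1.572188
s=0.580000, y=1.572188: f=0.648226 → y ← 1.572188 + 0.29·0.648226 = 1.760173
s=0.870000, y=1.760173: f=0.021790 → y ← 1.760173 + 0.29·0.021790 = 1.766492
y(1.16) ≈ 1.7665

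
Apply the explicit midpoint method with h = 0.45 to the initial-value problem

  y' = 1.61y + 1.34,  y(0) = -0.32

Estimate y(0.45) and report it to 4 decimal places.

0.1856

Midpoint: k1 = f(t_n, y_n); k2 = f(t_n + h/2, y_n + (h/2)·k1); y_{n+1} = y_n + h·k2.
t=0.000000, y=-0.320000:
  k1 = f(0.000000, -0.320000) = 0.824800
  k2 = f(0.225000, -0.134420) = 1.123584
  y ← -0.320000 + 0.45·1.123584 = 0.185613
y(0.45) ≈ 0.1856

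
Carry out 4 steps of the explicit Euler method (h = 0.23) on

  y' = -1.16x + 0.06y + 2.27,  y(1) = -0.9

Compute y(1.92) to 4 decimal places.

Euler: y_{n+1} = y_n + h·f(x_n, y_n).
x=1.000000, y=-0.900000: f=1.056000 → y ← -0.900000 + 0.23·1.056000 = -0.657120
x=1.230000, y=-0.657120: f=0.803773 → y ← -0.657120 + 0.23·0.803773 = -0.472252
x=1.460000, y=-0.472252: f=0.548065 → y ← -0.472252 + 0.23·0.548065 = -0.346197
x=1.690000, y=-0.346197: f=0.288828 → y ← -0.346197 + 0.23·0.288828 = -0.279767
y(1.92) ≈ -0.2798

-0.2798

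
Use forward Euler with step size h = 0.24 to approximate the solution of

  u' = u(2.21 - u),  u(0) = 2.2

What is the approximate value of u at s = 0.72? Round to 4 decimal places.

Euler: u_{n+1} = u_n + h·f(s_n, u_n).
s=0.000000, u=2.200000: f=0.022000 → u ← 2.200000 + 0.24·0.022000 = 2.205280
s=0.240000, u=2.205280: f=0.010409 → u ← 2.205280 + 0.24·0.010409 = 2.207778
s=0.480000, u=2.207778: f=0.004905 → u ← 2.207778 + 0.24·0.004905 = 2.208955
u(0.72) ≈ 2.2090

2.2090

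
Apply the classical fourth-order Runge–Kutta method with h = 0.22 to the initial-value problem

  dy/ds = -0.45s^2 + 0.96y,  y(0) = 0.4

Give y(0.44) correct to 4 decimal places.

RK4: k1 = f(s_n, y_n); k2 = f(s_n + h/2, y_n + (h/2)·k1); k3 = f(s_n + h/2, y_n + (h/2)·k2); k4 = f(s_n + h, y_n + h·k3); y_{n+1} = y_n + (h/6)·(k1 + 2k2 + 2k3 + k4).
s=0.000000, y=0.400000:
  k1 = f(0.000000, 0.400000) = 0.384000
  k2 = f(0.110000, 0.442240) = 0.419105
  k3 = f(0.110000, 0.446102) = 0.422813
  k4 = f(0.220000, 0.493019) = 0.451518
  y ← 0.400000 + (0.22/6)·(k1 + 2k2 + 2k3 + k4) = 0.492376
s=0.220000, y=0.492376:
  k1 = f(0.220000, 0.492376) = 0.450901
  k2 = f(0.330000, 0.541975) = 0.471291
  k3 = f(0.330000, 0.544218) = 0.473445
  k4 = f(0.440000, 0.596534) = 0.485553
  y ← 0.492376 + (0.22/6)·(k1 + 2k2 + 2k3 + k4) = 0.595994
y(0.44) ≈ 0.5960

0.5960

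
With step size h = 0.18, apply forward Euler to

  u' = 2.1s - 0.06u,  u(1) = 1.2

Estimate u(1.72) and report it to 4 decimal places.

3.0420

Euler: u_{n+1} = u_n + h·f(s_n, u_n).
s=1.000000, u=1.200000: f=2.028000 → u ← 1.200000 + 0.18·2.028000 = 1.565040
s=1.180000, u=1.565040: f=2.384098 → u ← 1.565040 + 0.18·2.384098 = 1.994178
s=1.360000, u=1.994178: f=2.736349 → u ← 1.994178 + 0.18·2.736349 = 2.486720
s=1.540000, u=2.486720: f=3.084797 → u ← 2.486720 + 0.18·3.084797 = 3.041984
u(1.72) ≈ 3.0420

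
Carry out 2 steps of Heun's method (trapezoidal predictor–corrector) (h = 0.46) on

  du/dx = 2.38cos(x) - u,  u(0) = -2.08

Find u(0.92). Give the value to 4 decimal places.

0.2367

Heun: k1 = f(x_n, u_n); k2 = f(x_n + h, u_n + h·k1); u_{n+1} = u_n + (h/2)·(k1 + k2).
x=0.000000, u=-2.080000:
  k1 = f(0.000000, -2.080000) = 4.460000
  k2 = f(0.460000, -0.028400) = 2.161005
  u ← -2.080000 + (0.46/2)·(4.460000 + 2.161005) = -0.557169
x=0.460000, u=-0.557169:
  k1 = f(0.460000, -0.557169) = 2.689774
  k2 = f(0.920000, 0.680127) = 0.761725
  u ← -0.557169 + (0.46/2)·(2.689774 + 0.761725) = 0.236676
u(0.92) ≈ 0.2367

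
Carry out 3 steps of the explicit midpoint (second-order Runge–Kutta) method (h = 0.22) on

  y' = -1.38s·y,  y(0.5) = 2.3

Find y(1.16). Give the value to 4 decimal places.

1.0744

Midpoint: k1 = f(s_n, y_n); k2 = f(s_n + h/2, y_n + (h/2)·k1); y_{n+1} = y_n + h·k2.
s=0.500000, y=2.300000:
  k1 = f(0.500000, 2.300000) = -1.587000
  k2 = f(0.610000, 2.125430) = -1.789187
  y ← 2.300000 + 0.22·(-1.789187) = 1.906379
s=0.720000, y=1.906379:
  k1 = f(0.720000, 1.906379) = -1.894178
  k2 = f(0.830000, 1.698019) = -1.944911
  y ← 1.906379 + 0.22·(-1.944911) = 1.478498
s=0.940000, y=1.478498:
  k1 = f(0.940000, 1.478498) = -1.917908
  k2 = f(1.050000, 1.267528) = -1.836649
  y ← 1.478498 + 0.22·(-1.836649) = 1.074436
y(1.16) ≈ 1.0744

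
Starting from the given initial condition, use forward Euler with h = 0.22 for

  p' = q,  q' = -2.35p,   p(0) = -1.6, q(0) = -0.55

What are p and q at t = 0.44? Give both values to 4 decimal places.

-1.6600, 1.1670

Euler on (p,q): p_{n+1} = p_n + h·p', q_{n+1} = q_n + h·q'.
0.000000: (-1.600000, -0.550000); f=(-0.550000, 3.760000) → (-1.721000, 0.277200)
0.220000: (-1.721000, 0.277200); f=(0.277200, 4.044350) → (-1.660016, 1.166957)
(p(0.44), q(0.44)) ≈ (-1.6600, 1.1670)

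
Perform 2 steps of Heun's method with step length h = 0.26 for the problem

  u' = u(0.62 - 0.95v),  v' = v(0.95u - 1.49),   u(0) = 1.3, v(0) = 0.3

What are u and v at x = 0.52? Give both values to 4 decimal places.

1.5587, 0.2789

Heun on (u,v): k1 = f(x_n, state_n); k2 = f(x_n + h, state_n + h·k1); state_{n+1} = state_n + (h/2)·(k1 + k2).
0.000000: (1.300000, 0.300000)
  k1 = (0.435500, -0.076500)
  predictor → (1.413230, 0.280110)
  k2 = (0.500136, -0.041297)
  → (1.421633, 0.284686)
0.260000: (1.421633, 0.284686)
  k1 = (0.496929, -0.039699)
  predictor → (1.550834, 0.274365)
  k2 = (0.557298, -0.004584)
  → (1.558682, 0.278930)
(u(0.52), v(0.52)) ≈ (1.5587, 0.2789)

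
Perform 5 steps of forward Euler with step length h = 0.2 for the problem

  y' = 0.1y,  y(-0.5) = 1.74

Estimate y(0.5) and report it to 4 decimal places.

Euler: y_{n+1} = y_n + h·f(t_n, y_n).
t=-0.500000, y=1.740000: f=0.174000 → y ← 1.740000 + 0.2·0.174000 = 1.774800
t=-0.300000, y=1.774800: f=0.177480 → y ← 1.774800 + 0.2·0.177480 = 1.810296
t=-0.100000, y=1.810296: f=0.181030 → y ← 1.810296 + 0.2·0.181030 = 1.846502
t=0.100000, y=1.846502: f=0.184650 → y ← 1.846502 + 0.2·0.184650 = 1.883432
t=0.300000, y=1.883432: f=0.188343 → y ← 1.883432 + 0.2·0.188343 = 1.921101
y(0.5) ≈ 1.9211

1.9211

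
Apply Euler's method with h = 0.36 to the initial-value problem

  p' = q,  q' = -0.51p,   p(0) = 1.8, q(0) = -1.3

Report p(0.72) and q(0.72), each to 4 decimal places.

0.7450, -1.8750

Euler on (p,q): p_{n+1} = p_n + h·p', q_{n+1} = q_n + h·q'.
0.000000: (1.800000, -1.300000); f=(-1.300000, -0.918000) → (1.332000, -1.630480)
0.360000: (1.332000, -1.630480); f=(-1.630480, -0.679320) → (0.745027, -1.875035)
(p(0.72), q(0.72)) ≈ (0.7450, -1.8750)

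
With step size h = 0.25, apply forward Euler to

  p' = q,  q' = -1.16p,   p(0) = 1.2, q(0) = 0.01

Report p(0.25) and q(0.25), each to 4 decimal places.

1.2025, -0.3380

Euler on (p,q): p_{n+1} = p_n + h·p', q_{n+1} = q_n + h·q'.
0.000000: (1.200000, 0.010000); f=(0.010000, -1.392000) → (1.202500, -0.338000)
(p(0.25), q(0.25)) ≈ (1.2025, -0.3380)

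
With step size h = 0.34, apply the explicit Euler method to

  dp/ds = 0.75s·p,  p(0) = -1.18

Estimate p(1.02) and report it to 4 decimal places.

-1.5047

Euler: p_{n+1} = p_n + h·f(s_n, p_n).
s=0.000000, p=-1.180000: f=0.000000 → p ← -1.180000 + 0.34·0.000000 = -1.180000
s=0.340000, p=-1.180000: f=-0.300900 → p ← -1.180000 + 0.34·(-0.300900) = -1.282306
s=0.680000, p=-1.282306: f=-0.653976 → p ← -1.282306 + 0.34·(-0.653976) = -1.504658
p(1.02) ≈ -1.5047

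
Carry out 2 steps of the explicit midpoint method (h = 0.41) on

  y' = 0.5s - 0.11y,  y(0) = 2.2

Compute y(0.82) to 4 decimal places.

2.1747

Midpoint: k1 = f(s_n, y_n); k2 = f(s_n + h/2, y_n + (h/2)·k1); y_{n+1} = y_n + h·k2.
s=0.000000, y=2.200000:
  k1 = f(0.000000, 2.200000) = -0.242000
  k2 = f(0.205000, 2.150390) = -0.134043
  y ← 2.200000 + 0.41·(-0.134043) = 2.145042
s=0.410000, y=2.145042:
  k1 = f(0.410000, 2.145042) = -0.030955
  k2 = f(0.615000, 2.138697) = 0.072243
  y ← 2.145042 + 0.41·0.072243 = 2.174662
y(0.82) ≈ 2.1747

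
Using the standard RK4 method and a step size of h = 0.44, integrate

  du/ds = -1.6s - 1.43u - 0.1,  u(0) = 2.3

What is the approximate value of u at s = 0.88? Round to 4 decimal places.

0.1802

RK4: k1 = f(s_n, u_n); k2 = f(s_n + h/2, u_n + (h/2)·k1); k3 = f(s_n + h/2, u_n + (h/2)·k2); k4 = f(s_n + h, u_n + h·k3); u_{n+1} = u_n + (h/6)·(k1 + 2k2 + 2k3 + k4).
s=0.000000, u=2.300000:
  k1 = f(0.000000, 2.300000) = -3.389000
  k2 = f(0.220000, 1.554420) = -2.674821
  k3 = f(0.220000, 1.711539) = -2.899501
  k4 = f(0.440000, 1.024219) = -2.268634
  u ← 2.300000 + (0.44/6)·(k1 + 2k2 + 2k3 + k4) = 1.067540
s=0.440000, u=1.067540:
  k1 = f(0.440000, 1.067540) = -2.330582
  k2 = f(0.660000, 0.554812) = -1.949381
  k3 = f(0.660000, 0.638676) = -2.069307
  k4 = f(0.880000, 0.157045) = -1.732574
  u ← 1.067540 + (0.44/6)·(k1 + 2k2 + 2k3 + k4) = 0.180167
u(0.88) ≈ 0.1802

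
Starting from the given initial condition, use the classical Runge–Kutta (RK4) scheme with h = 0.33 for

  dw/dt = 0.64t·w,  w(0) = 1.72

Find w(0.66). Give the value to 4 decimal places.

1.9773

RK4: k1 = f(t_n, w_n); k2 = f(t_n + h/2, w_n + (h/2)·k1); k3 = f(t_n + h/2, w_n + (h/2)·k2); k4 = f(t_n + h, w_n + h·k3); w_{n+1} = w_n + (h/6)·(k1 + 2k2 + 2k3 + k4).
t=0.000000, w=1.720000:
  k1 = f(0.000000, 1.720000) = 0.000000
  k2 = f(0.165000, 1.720000) = 0.181632
  k3 = f(0.165000, 1.749969) = 0.184797
  k4 = f(0.330000, 1.780983) = 0.376144
  w ← 1.720000 + (0.33/6)·(k1 + 2k2 + 2k3 + k4) = 1.780995
t=0.330000, w=1.780995:
  k1 = f(0.330000, 1.780995) = 0.376146
  k2 = f(0.495000, 1.843059) = 0.583881
  k3 = f(0.495000, 1.877335) = 0.594740
  k4 = f(0.660000, 1.977259) = 0.835194
  w ← 1.780995 + (0.33/6)·(k1 + 2k2 + 2k3 + k4) = 1.977267
w(0.66) ≈ 1.9773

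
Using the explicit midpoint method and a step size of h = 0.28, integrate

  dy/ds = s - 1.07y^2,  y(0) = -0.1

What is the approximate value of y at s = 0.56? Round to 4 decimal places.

0.0535

Midpoint: k1 = f(s_n, y_n); k2 = f(s_n + h/2, y_n + (h/2)·k1); y_{n+1} = y_n + h·k2.
s=0.000000, y=-0.100000:
  k1 = f(0.000000, -0.100000) = -0.010700
  k2 = f(0.140000, -0.101498) = 0.128977
  y ← -0.100000 + 0.28·0.128977 = -0.063886
s=0.280000, y=-0.063886:
  k1 = f(0.280000, -0.063886) = 0.275633
  k2 = f(0.420000, -0.025298) = 0.419315
  y ← -0.063886 + 0.28·0.419315 = 0.053522
y(0.56) ≈ 0.0535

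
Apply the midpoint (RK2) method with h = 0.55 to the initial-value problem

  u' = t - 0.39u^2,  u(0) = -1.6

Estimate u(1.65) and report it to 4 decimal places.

Midpoint: k1 = f(t_n, u_n); k2 = f(t_n + h/2, u_n + (h/2)·k1); u_{n+1} = u_n + h·k2.
t=0.000000, u=-1.600000:
  k1 = f(0.000000, -1.600000) = -0.998400
  k2 = f(0.275000, -1.874560) = -1.095450
  u ← -1.600000 + 0.55·(-1.095450) = -2.202498
t=0.550000, u=-2.202498:
  k1 = f(0.550000, -2.202498) = -1.341888
  k2 = f(0.825000, -2.571517) = -1.753953
  u ← -2.202498 + 0.55·(-1.753953) = -3.167172
t=1.100000, u=-3.167172:
  k1 = f(1.100000, -3.167172) = -2.812081
  k2 = f(1.375000, -3.940494) = -4.680722
  u ← -3.167172 + 0.55·(-4.680722) = -5.741569
u(1.65) ≈ -5.7416

-5.7416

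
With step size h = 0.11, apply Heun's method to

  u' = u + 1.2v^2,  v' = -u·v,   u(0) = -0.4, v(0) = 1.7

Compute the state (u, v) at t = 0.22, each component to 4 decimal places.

Heun on (u,v): k1 = f(t_n, state_n); k2 = f(t_n + h, state_n + h·k1); state_{n+1} = state_n + (h/2)·(k1 + k2).
0.000000: (-0.400000, 1.700000)
  k1 = (3.068000, 0.680000)
  predictor → (-0.062520, 1.774800)
  k2 = (3.717378, 0.110960)
  → (-0.026804, 1.743503)
0.110000: (-0.026804, 1.743503)
  k1 = (3.620958, 0.046733)
  predictor → (0.371501, 1.748643)
  k2 = (4.040806, -0.649623)
  → (0.394593, 1.710344)
(u(0.22), v(0.22)) ≈ (0.3946, 1.7103)

0.3946, 1.7103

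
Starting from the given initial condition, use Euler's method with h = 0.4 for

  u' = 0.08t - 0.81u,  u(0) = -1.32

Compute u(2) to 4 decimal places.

Euler: u_{n+1} = u_n + h·f(t_n, u_n).
t=0.000000, u=-1.320000: f=1.069200 → u ← -1.320000 + 0.4·1.069200 = -0.892320
t=0.400000, u=-0.892320: f=0.754779 → u ← -0.892320 + 0.4·0.754779 = -0.590408
t=0.800000, u=-0.590408: f=0.542231 → u ← -0.590408 + 0.4·0.542231 = -0.373516
t=1.200000, u=-0.373516: f=0.398548 → u ← -0.373516 + 0.4·0.398548 = -0.214097
t=1.600000, u=-0.214097: f=0.301418 → u ← -0.214097 + 0.4·0.301418 = -0.093529
u(2) ≈ -0.0935

-0.0935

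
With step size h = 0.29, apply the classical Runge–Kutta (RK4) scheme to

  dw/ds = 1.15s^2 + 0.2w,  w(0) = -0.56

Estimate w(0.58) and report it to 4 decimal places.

RK4: k1 = f(s_n, w_n); k2 = f(s_n + h/2, w_n + (h/2)·k1); k3 = f(s_n + h/2, w_n + (h/2)·k2); k4 = f(s_n + h, w_n + h·k3); w_{n+1} = w_n + (h/6)·(k1 + 2k2 + 2k3 + k4).
s=0.000000, w=-0.560000:
  k1 = f(0.000000, -0.560000) = -0.112000
  k2 = f(0.145000, -0.576240) = -0.091069
  k3 = f(0.145000, -0.573205) = -0.090462
  k4 = f(0.290000, -0.586234) = -0.020532
  w ← -0.560000 + (0.29/6)·(k1 + 2k2 + 2k3 + k4) = -0.583954
s=0.290000, w=-0.583954:
  k1 = f(0.290000, -0.583954) = -0.020076
  k2 = f(0.435000, -0.586865) = 0.100236
  k3 = f(0.435000, -0.569420) = 0.103725
  k4 = f(0.580000, -0.553874) = 0.276085
  w ← -0.583954 + (0.29/6)·(k1 + 2k2 + 2k3 + k4) = -0.551864
w(0.58) ≈ -0.5519

-0.5519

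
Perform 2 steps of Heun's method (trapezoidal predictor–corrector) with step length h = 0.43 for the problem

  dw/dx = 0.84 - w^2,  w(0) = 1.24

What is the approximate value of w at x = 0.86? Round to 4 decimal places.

1.0009

Heun: k1 = f(x_n, w_n); k2 = f(x_n + h, w_n + h·k1); w_{n+1} = w_n + (h/2)·(k1 + k2).
x=0.000000, w=1.240000:
  k1 = f(0.000000, 1.240000) = -0.697600
  k2 = f(0.430000, 0.940032) = -0.043660
  w ← 1.240000 + (0.43/2)·(-0.697600 + (-0.043660)) = 1.080629
x=0.430000, w=1.080629:
  k1 = f(0.430000, 1.080629) = -0.327759
  k2 = f(0.860000, 0.939693) = -0.043022
  w ← 1.080629 + (0.43/2)·(-0.327759 + (-0.043022)) = 1.000911
w(0.86) ≈ 1.0009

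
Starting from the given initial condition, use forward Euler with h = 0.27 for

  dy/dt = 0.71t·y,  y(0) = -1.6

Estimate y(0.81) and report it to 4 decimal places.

-1.8570

Euler: y_{n+1} = y_n + h·f(t_n, y_n).
t=0.000000, y=-1.600000: f=0.000000 → y ← -1.600000 + 0.27·0.000000 = -1.600000
t=0.270000, y=-1.600000: f=-0.306720 → y ← -1.600000 + 0.27·(-0.306720) = -1.682814
t=0.540000, y=-1.682814: f=-0.645191 → y ← -1.682814 + 0.27·(-0.645191) = -1.857016
y(0.81) ≈ -1.8570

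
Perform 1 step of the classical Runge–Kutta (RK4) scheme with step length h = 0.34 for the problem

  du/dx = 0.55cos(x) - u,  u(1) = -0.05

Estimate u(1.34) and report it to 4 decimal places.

RK4: k1 = f(x_n, u_n); k2 = f(x_n + h/2, u_n + (h/2)·k1); k3 = f(x_n + h/2, u_n + (h/2)·k2); k4 = f(x_n + h, u_n + h·k3); u_{n+1} = u_n + (h/6)·(k1 + 2k2 + 2k3 + k4).
x=1.000000, u=-0.050000:
  k1 = f(1.000000, -0.050000) = 0.347166
  k2 = f(1.170000, 0.009018) = 0.205565
  k3 = f(1.170000, -0.015054) = 0.229637
  k4 = f(1.340000, 0.028077) = 0.097737
  u ← -0.050000 + (0.34/6)·(k1 + 2k2 + 2k3 + k4) = 0.024534
u(1.34) ≈ 0.0245

0.0245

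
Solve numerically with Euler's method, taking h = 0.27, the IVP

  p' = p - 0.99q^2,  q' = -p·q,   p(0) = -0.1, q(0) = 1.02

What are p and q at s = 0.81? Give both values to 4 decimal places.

Euler on (p,q): p_{n+1} = p_n + h·p', q_{n+1} = q_n + h·q'.
0.000000: (-0.100000, 1.020000); f=(-1.129996, 0.102000) → (-0.405099, 1.047540)
0.270000: (-0.405099, 1.047540); f=(-1.491466, 0.424357) → (-0.807795, 1.162116)
0.540000: (-0.807795, 1.162116); f=(-2.144804, 0.938751) → (-1.386892, 1.415579)
(p(0.81), q(0.81)) ≈ (-1.3869, 1.4156)

-1.3869, 1.4156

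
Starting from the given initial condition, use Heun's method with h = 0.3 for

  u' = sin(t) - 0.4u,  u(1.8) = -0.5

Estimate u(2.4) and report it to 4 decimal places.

Heun: k1 = f(t_n, u_n); k2 = f(t_n + h, u_n + h·k1); u_{n+1} = u_n + (h/2)·(k1 + k2).
t=1.800000, u=-0.500000:
  k1 = f(1.800000, -0.500000) = 1.173848
  k2 = f(2.100000, -0.147846) = 0.922348
  u ← -0.500000 + (0.3/2)·(1.173848 + 0.922348) = -0.185571
t=2.100000, u=-0.185571:
  k1 = f(2.100000, -0.185571) = 0.937438
  k2 = f(2.400000, 0.095661) = 0.637199
  u ← -0.185571 + (0.3/2)·(0.937438 + 0.637199) = 0.050625
u(2.4) ≈ 0.0506

0.0506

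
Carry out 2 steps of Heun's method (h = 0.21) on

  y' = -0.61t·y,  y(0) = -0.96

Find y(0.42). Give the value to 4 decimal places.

Heun: k1 = f(t_n, y_n); k2 = f(t_n + h, y_n + h·k1); y_{n+1} = y_n + (h/2)·(k1 + k2).
t=0.000000, y=-0.960000:
  k1 = f(0.000000, -0.960000) = 0.000000
  k2 = f(0.210000, -0.960000) = 0.122976
  y ← -0.960000 + (0.21/2)·(0.000000 + 0.122976) = -0.947088
t=0.210000, y=-0.947088:
  k1 = f(0.210000, -0.947088) = 0.121322
  k2 = f(0.420000, -0.921610) = 0.236116
  y ← -0.947088 + (0.21/2)·(0.121322 + 0.236116) = -0.909556
y(0.42) ≈ -0.9096

-0.9096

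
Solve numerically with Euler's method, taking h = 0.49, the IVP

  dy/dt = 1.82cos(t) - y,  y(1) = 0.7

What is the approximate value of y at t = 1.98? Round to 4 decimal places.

Euler: y_{n+1} = y_n + h·f(t_n, y_n).
t=1.000000, y=0.700000: f=0.283350 → y ← 0.700000 + 0.49·0.283350 = 0.838842
t=1.490000, y=0.838842: f=-0.691952 → y ← 0.838842 + 0.49·(-0.691952) = 0.499785
y(1.98) ≈ 0.4998

0.4998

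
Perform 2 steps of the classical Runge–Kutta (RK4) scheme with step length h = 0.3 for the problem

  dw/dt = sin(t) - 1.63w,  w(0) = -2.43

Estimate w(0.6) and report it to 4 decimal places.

-0.7856

RK4: k1 = f(t_n, w_n); k2 = f(t_n + h/2, w_n + (h/2)·k1); k3 = f(t_n + h/2, w_n + (h/2)·k2); k4 = f(t_n + h, w_n + h·k3); w_{n+1} = w_n + (h/6)·(k1 + 2k2 + 2k3 + k4).
t=0.000000, w=-2.430000:
  k1 = f(0.000000, -2.430000) = 3.960900
  k2 = f(0.150000, -1.835865) = 3.141898
  k3 = f(0.150000, -1.958715) = 3.342144
  k4 = f(0.300000, -1.427357) = 2.622112
  w ← -2.430000 + (0.3/6)·(k1 + 2k2 + 2k3 + k4) = -1.452445
t=0.300000, w=-1.452445:
  k1 = f(0.300000, -1.452445) = 2.663006
  k2 = f(0.450000, -1.052994) = 2.151346
  k3 = f(0.450000, -1.129743) = 2.276447
  k4 = f(0.600000, -0.769511) = 1.818946
  w ← -1.452445 + (0.3/6)·(k1 + 2k2 + 2k3 + k4) = -0.785568
w(0.6) ≈ -0.7856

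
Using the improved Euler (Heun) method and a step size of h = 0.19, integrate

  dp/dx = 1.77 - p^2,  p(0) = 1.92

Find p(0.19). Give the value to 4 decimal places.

1.6761

Heun: k1 = f(x_n, p_n); k2 = f(x_n + h, p_n + h·k1); p_{n+1} = p_n + (h/2)·(k1 + k2).
x=0.000000, p=1.920000:
  k1 = f(0.000000, 1.920000) = -1.916400
  k2 = f(0.190000, 1.555884) = -0.650775
  p ← 1.920000 + (0.19/2)·(-1.916400 + (-0.650775)) = 1.676118
p(0.19) ≈ 1.6761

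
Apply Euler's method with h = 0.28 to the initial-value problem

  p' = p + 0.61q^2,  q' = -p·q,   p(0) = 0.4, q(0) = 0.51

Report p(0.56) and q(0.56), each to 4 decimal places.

0.7473, 0.3823

Euler on (p,q): p_{n+1} = p_n + h·p', q_{n+1} = q_n + h·q'.
0.000000: (0.400000, 0.510000); f=(0.558661, -0.204000) → (0.556425, 0.452880)
0.280000: (0.556425, 0.452880); f=(0.681536, -0.251994) → (0.747255, 0.382322)
(p(0.56), q(0.56)) ≈ (0.7473, 0.3823)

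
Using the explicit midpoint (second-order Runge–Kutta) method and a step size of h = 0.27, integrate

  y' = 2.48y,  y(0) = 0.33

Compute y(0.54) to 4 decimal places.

1.1835

Midpoint: k1 = f(t_n, y_n); k2 = f(t_n + h/2, y_n + (h/2)·k1); y_{n+1} = y_n + h·k2.
t=0.000000, y=0.330000:
  k1 = f(0.000000, 0.330000) = 0.818400
  k2 = f(0.135000, 0.440484) = 1.092400
  y ← 0.330000 + 0.27·1.092400 = 0.624948
t=0.270000, y=0.624948:
  k1 = f(0.270000, 0.624948) = 1.549871
  k2 = f(0.405000, 0.834181) = 2.068768
  y ← 0.624948 + 0.27·2.068768 = 1.183515
y(0.54) ≈ 1.1835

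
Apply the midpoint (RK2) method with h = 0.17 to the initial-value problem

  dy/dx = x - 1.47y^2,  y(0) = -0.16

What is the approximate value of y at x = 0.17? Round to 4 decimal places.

Midpoint: k1 = f(x_n, y_n); k2 = f(x_n + h/2, y_n + (h/2)·k1); y_{n+1} = y_n + h·k2.
x=0.000000, y=-0.160000:
  k1 = f(0.000000, -0.160000) = -0.037632
  k2 = f(0.085000, -0.163199) = 0.045848
  y ← -0.160000 + 0.17·0.045848 = -0.152206
y(0.17) ≈ -0.1522

-0.1522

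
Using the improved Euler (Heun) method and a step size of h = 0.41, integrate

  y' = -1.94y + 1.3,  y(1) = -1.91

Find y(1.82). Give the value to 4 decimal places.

-0.0301

Heun: k1 = f(t_n, y_n); k2 = f(t_n + h, y_n + h·k1); y_{n+1} = y_n + (h/2)·(k1 + k2).
t=1.000000, y=-1.910000:
  k1 = f(1.000000, -1.910000) = 5.005400
  k2 = f(1.410000, 0.142214) = 1.024105
  y ← -1.910000 + (0.41/2)·(5.005400 + 1.024105) = -0.673952
t=1.410000, y=-0.673952:
  k1 = f(1.410000, -0.673952) = 2.607466
  k2 = f(1.820000, 0.395110) = 0.533488
  y ← -0.673952 + (0.41/2)·(2.607466 + 0.533488) = -0.030056
y(1.82) ≈ -0.0301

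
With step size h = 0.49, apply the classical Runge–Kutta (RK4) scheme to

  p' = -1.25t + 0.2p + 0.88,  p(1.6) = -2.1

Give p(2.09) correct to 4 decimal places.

-3.0479

RK4: k1 = f(t_n, p_n); k2 = f(t_n + h/2, p_n + (h/2)·k1); k3 = f(t_n + h/2, p_n + (h/2)·k2); k4 = f(t_n + h, p_n + h·k3); p_{n+1} = p_n + (h/6)·(k1 + 2k2 + 2k3 + k4).
t=1.600000, p=-2.100000:
  k1 = f(1.600000, -2.100000) = -1.540000
  k2 = f(1.845000, -2.477300) = -1.921710
  k3 = f(1.845000, -2.570819) = -1.940414
  k4 = f(2.090000, -3.050803) = -2.342661
  p ← -2.100000 + (0.49/6)·(k1 + 2k2 + 2k3 + k4) = -3.047897
p(2.09) ≈ -3.0479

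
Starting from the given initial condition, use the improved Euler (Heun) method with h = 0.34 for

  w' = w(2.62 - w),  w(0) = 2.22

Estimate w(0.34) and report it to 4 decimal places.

Heun: k1 = f(t_n, w_n); k2 = f(t_n + h, w_n + h·k1); w_{n+1} = w_n + (h/2)·(k1 + k2).
t=0.000000, w=2.220000:
  k1 = f(0.000000, 2.220000) = 0.888000
  k2 = f(0.340000, 2.521920) = 0.247350
  w ← 2.220000 + (0.34/2)·(0.888000 + 0.247350) = 2.413009
w(0.34) ≈ 2.4130

2.4130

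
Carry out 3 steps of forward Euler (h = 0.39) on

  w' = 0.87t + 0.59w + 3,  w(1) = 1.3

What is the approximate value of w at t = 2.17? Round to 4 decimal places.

Euler: w_{n+1} = w_n + h·f(t_n, w_n).
t=1.000000, w=1.300000: f=4.637000 → w ← 1.300000 + 0.39·4.637000 = 3.108430
t=1.390000, w=3.108430: f=6.043274 → w ← 3.108430 + 0.39·6.043274 = 5.465307
t=1.780000, w=5.465307: f=7.773131 → w ← 5.465307 + 0.39·7.773131 = 8.496828
w(2.17) ≈ 8.4968

8.4968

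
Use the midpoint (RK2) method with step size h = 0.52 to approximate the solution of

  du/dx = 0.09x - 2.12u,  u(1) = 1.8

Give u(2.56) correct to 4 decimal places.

Midpoint: k1 = f(x_n, u_n); k2 = f(x_n + h/2, u_n + (h/2)·k1); u_{n+1} = u_n + h·k2.
x=1.000000, u=1.800000:
  k1 = f(1.000000, 1.800000) = -3.726000
  k2 = f(1.260000, 0.831240) = -1.648829
  u ← 1.800000 + 0.52·(-1.648829) = 0.942609
x=1.520000, u=0.942609:
  k1 = f(1.520000, 0.942609) = -1.861531
  k2 = f(1.780000, 0.458611) = -0.812055
  u ← 0.942609 + 0.52·(-0.812055) = 0.520340
x=2.040000, u=0.520340:
  k1 = f(2.040000, 0.520340) = -0.919522
  k2 = f(2.300000, 0.281265) = -0.389281
  u ← 0.520340 + 0.52·(-0.389281) = 0.317914
u(2.56) ≈ 0.3179

0.3179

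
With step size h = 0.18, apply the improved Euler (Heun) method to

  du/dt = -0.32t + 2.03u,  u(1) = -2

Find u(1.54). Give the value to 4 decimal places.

-6.2457

Heun: k1 = f(t_n, u_n); k2 = f(t_n + h, u_n + h·k1); u_{n+1} = u_n + (h/2)·(k1 + k2).
t=1.000000, u=-2.000000:
  k1 = f(1.000000, -2.000000) = -4.380000
  k2 = f(1.180000, -2.788400) = -6.038052
  u ← -2.000000 + (0.18/2)·(-4.380000 + (-6.038052)) = -2.937625
t=1.180000, u=-2.937625:
  k1 = f(1.180000, -2.937625) = -6.340978
  k2 = f(1.360000, -4.079001) = -8.715571
  u ← -2.937625 + (0.18/2)·(-6.340978 + (-8.715571)) = -4.292714
t=1.360000, u=-4.292714:
  k1 = f(1.360000, -4.292714) = -9.149410
  k2 = f(1.540000, -5.939608) = -12.550204
  u ← -4.292714 + (0.18/2)·(-9.149410 + (-12.550204)) = -6.245679
u(1.54) ≈ -6.2457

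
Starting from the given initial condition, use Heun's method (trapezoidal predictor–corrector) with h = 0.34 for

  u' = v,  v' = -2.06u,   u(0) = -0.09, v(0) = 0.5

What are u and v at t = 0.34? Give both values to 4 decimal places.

0.0907, 0.5035

Heun on (u,v): k1 = f(t_n, state_n); k2 = f(t_n + h, state_n + h·k1); state_{n+1} = state_n + (h/2)·(k1 + k2).
0.000000: (-0.090000, 0.500000)
  k1 = (0.500000, 0.185400)
  predictor → (0.080000, 0.563036)
  k2 = (0.563036, -0.164800)
  → (0.090716, 0.503502)
(u(0.34), v(0.34)) ≈ (0.0907, 0.5035)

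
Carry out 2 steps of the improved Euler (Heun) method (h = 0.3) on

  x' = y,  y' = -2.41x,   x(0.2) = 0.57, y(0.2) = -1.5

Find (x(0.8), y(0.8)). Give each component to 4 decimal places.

Heun on (x,y): k1 = f(s_n, state_n); k2 = f(s_n + h, state_n + h·k1); state_{n+1} = state_n + (h/2)·(k1 + k2).
0.200000: (0.570000, -1.500000)
  k1 = (-1.500000, -1.373700)
  predictor → (0.120000, -1.912110)
  k2 = (-1.912110, -0.289200)
  → (0.058183, -1.749435)
0.500000: (0.058183, -1.749435)
  k1 = (-1.749435, -0.140222)
  predictor → (-0.466647, -1.791502)
  k2 = (-1.791502, 1.124619)
  → (-0.472957, -1.601775)
(x(0.8), y(0.8)) ≈ (-0.4730, -1.6018)

-0.4730, -1.6018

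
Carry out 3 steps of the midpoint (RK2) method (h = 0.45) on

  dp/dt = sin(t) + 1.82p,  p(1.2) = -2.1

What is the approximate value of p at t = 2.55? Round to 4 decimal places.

Midpoint: k1 = f(t_n, p_n); k2 = f(t_n + h/2, p_n + (h/2)·k1); p_{n+1} = p_n + h·k2.
t=1.200000, p=-2.100000:
  k1 = f(1.200000, -2.100000) = -2.889961
  k2 = f(1.425000, -2.750241) = -4.016048
  p ← -2.100000 + 0.45·(-4.016048) = -3.907222
t=1.650000, p=-3.907222:
  k1 = f(1.650000, -3.907222) = -6.114279
  k2 = f(1.875000, -5.282935) = -8.660855
  p ← -3.907222 + 0.45·(-8.660855) = -7.804607
t=2.100000, p=-7.804607:
  k1 = f(2.100000, -7.804607) = -13.341175
  k2 = f(2.325000, -10.806371) = -18.938778
  p ← -7.804607 + 0.45·(-18.938778) = -16.327057
p(2.55) ≈ -16.3271

-16.3271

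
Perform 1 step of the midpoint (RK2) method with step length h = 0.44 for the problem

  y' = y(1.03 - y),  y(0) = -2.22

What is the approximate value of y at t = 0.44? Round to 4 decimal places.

-10.3235

Midpoint: k1 = f(t_n, y_n); k2 = f(t_n + h/2, y_n + (h/2)·k1); y_{n+1} = y_n + h·k2.
t=0.000000, y=-2.220000:
  k1 = f(0.000000, -2.220000) = -7.215000
  k2 = f(0.220000, -3.807300) = -18.417052
  y ← -2.220000 + 0.44·(-18.417052) = -10.323503
y(0.44) ≈ -10.3235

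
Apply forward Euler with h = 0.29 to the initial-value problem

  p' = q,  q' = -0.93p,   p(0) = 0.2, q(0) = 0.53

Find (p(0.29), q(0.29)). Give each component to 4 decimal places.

0.3537, 0.4761

Euler on (p,q): p_{n+1} = p_n + h·p', q_{n+1} = q_n + h·q'.
0.000000: (0.200000, 0.530000); f=(0.530000, -0.186000) → (0.353700, 0.476060)
(p(0.29), q(0.29)) ≈ (0.3537, 0.4761)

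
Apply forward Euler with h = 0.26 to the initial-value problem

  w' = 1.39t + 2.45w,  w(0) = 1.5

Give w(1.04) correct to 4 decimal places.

Euler: w_{n+1} = w_n + h·f(t_n, w_n).
t=0.000000, w=1.500000: f=3.675000 → w ← 1.500000 + 0.26·3.675000 = 2.455500
t=0.260000, w=2.455500: f=6.377375 → w ← 2.455500 + 0.26·6.377375 = 4.113618
t=0.520000, w=4.113618: f=10.801163 → w ← 4.113618 + 0.26·10.801163 = 6.921920
t=0.780000, w=6.921920: f=18.042904 → w ← 6.921920 + 0.26·18.042904 = 11.613075
w(1.04) ≈ 11.6131

11.6131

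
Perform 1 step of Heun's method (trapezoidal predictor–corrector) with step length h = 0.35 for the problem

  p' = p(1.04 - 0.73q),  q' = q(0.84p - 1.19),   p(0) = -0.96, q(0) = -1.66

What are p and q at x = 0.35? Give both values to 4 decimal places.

-1.7604, -0.8497

Heun on (p,q): k1 = f(x_n, state_n); k2 = f(x_n + h, state_n + h·k1); state_{n+1} = state_n + (h/2)·(k1 + k2).
0.000000: (-0.960000, -1.660000)
  k1 = (-2.161728, 3.314024)
  predictor → (-1.716605, -0.500092)
  k2 = (-2.411945, 1.316215)
  → (-1.760393, -0.849708)
(p(0.35), q(0.35)) ≈ (-1.7604, -0.8497)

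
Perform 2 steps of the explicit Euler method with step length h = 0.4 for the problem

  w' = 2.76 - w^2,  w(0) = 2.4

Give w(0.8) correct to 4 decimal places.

Euler: w_{n+1} = w_n + h·f(x_n, w_n).
x=0.000000, w=2.400000: f=-3.000000 → w ← 2.400000 + 0.4·(-3.000000) = 1.200000
x=0.400000, w=1.200000: f=1.320000 → w ← 1.200000 + 0.4·1.320000 = 1.728000
w(0.8) ≈ 1.7280

1.7280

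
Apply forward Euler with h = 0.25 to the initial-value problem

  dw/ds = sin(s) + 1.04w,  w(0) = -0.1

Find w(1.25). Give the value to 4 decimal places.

Euler: w_{n+1} = w_n + h·f(s_n, w_n).
s=0.000000, w=-0.100000: f=-0.104000 → w ← -0.100000 + 0.25·(-0.104000) = -0.126000
s=0.250000, w=-0.126000: f=0.116364 → w ← -0.126000 + 0.25·0.116364 = -0.096909
s=0.500000, w=-0.096909: f=0.378640 → w ← -0.096909 + 0.25·0.378640 = -0.002249
s=0.750000, w=-0.002249: f=0.679300 → w ← -0.002249 + 0.25·0.679300 = 0.167576
s=1.000000, w=0.167576: f=1.015750 → w ← 0.167576 + 0.25·1.015750 = 0.421513
w(1.25) ≈ 0.4215

0.4215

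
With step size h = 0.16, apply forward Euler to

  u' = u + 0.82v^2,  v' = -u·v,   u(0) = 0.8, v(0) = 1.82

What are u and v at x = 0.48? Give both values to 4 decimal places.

2.4189, 0.8616

Euler on (u,v): u_{n+1} = u_n + h·u', v_{n+1} = v_n + h·v'.
0.000000: (0.800000, 1.820000); f=(3.516168, -1.456000) → (1.362587, 1.587040)
0.160000: (1.362587, 1.587040); f=(3.427918, -2.162480) → (1.911054, 1.241043)
0.320000: (1.911054, 1.241043); f=(3.174008, -2.371700) → (2.418895, 0.861571)
(u(0.48), v(0.48)) ≈ (2.4189, 0.8616)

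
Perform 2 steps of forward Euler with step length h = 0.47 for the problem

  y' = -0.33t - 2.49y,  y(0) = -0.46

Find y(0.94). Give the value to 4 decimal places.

Euler: y_{n+1} = y_n + h·f(t_n, y_n).
t=0.000000, y=-0.460000: f=1.145400 → y ← -0.460000 + 0.47·1.145400 = 0.078338
t=0.470000, y=0.078338: f=-0.350162 → y ← 0.078338 + 0.47·(-0.350162) = -0.086238
y(0.94) ≈ -0.0862

-0.0862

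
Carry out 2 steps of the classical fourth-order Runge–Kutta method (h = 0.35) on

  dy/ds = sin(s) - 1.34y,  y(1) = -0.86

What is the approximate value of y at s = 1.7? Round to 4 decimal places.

0.1023

RK4: k1 = f(s_n, y_n); k2 = f(s_n + h/2, y_n + (h/2)·k1); k3 = f(s_n + h/2, y_n + (h/2)·k2); k4 = f(s_n + h, y_n + h·k3); y_{n+1} = y_n + (h/6)·(k1 + 2k2 + 2k3 + k4).
s=1.000000, y=-0.860000:
  k1 = f(1.000000, -0.860000) = 1.993871
  k2 = f(1.175000, -0.511073) = 1.607527
  k3 = f(1.175000, -0.578683) = 1.698125
  k4 = f(1.350000, -0.265656) = 1.331703
  y ← -0.860000 + (0.35/6)·(k1 + 2k2 + 2k3 + k4) = -0.280349
s=1.350000, y=-0.280349:
  k1 = f(1.350000, -0.280349) = 1.351391
  k2 = f(1.525000, -0.043855) = 1.057718
  k3 = f(1.525000, -0.095248) = 1.126584
  k4 = f(1.700000, 0.113956) = 0.838964
  y ← -0.280349 + (0.35/6)·(k1 + 2k2 + 2k3 + k4) = 0.102257
y(1.7) ≈ 0.1023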